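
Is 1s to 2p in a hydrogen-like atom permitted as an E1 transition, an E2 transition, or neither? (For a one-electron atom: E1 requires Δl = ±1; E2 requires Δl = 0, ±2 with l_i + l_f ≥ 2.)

E1

Δl = 1 − 0 = +1; l_i + l_f = 1.
E1 (Δl = ±1): satisfied.
E2 (Δl = 0,±2, l_i+l_f ≥ 2): not satisfied.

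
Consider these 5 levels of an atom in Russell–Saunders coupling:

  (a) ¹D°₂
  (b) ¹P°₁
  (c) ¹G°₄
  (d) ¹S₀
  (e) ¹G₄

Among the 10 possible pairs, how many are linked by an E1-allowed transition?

(a)–(b): forbidden (parity).
(a)–(c): forbidden (parity, ΔL, ΔJ).
(a)–(d): forbidden (ΔL, ΔJ).
(a)–(e): forbidden (ΔL, ΔJ).
(b)–(c): forbidden (parity, ΔL, ΔJ).
(b)–(d): allowed.
(b)–(e): forbidden (ΔL, ΔJ).
(c)–(d): forbidden (ΔL, ΔJ).
(c)–(e): allowed.
(d)–(e): forbidden (parity, ΔL, ΔJ).
Allowed pairs: 2 of 10.

2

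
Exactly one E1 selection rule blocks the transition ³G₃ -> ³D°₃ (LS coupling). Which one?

Initial level: S=1, L=4, J=3, parity even. Final level: S=1, L=2, J=3, parity odd.
Parity must change: even → odd — satisfied.
ΔS = 0: S: 1 → 1 — satisfied.
ΔL = 0, ±1 (not L=0↔0): L: 4 → 2, ΔL = -2 — violated.
ΔJ = 0, ±1 (not J=0↔0): J: 3 → 3, ΔJ = +0 — satisfied.

the ΔL = 0, ±1 rule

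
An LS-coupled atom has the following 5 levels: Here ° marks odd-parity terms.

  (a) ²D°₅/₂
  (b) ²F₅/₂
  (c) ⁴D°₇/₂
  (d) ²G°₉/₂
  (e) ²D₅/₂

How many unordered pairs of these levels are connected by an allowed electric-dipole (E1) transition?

(a)–(b): allowed.
(a)–(c): forbidden (parity, ΔS).
(a)–(d): forbidden (parity, ΔL, ΔJ).
(a)–(e): allowed.
(b)–(c): forbidden (ΔS).
(b)–(d): forbidden (ΔJ).
(b)–(e): forbidden (parity).
(c)–(d): forbidden (parity, ΔS, ΔL).
(c)–(e): forbidden (ΔS).
(d)–(e): forbidden (ΔL, ΔJ).
Allowed pairs: 2 of 10.

2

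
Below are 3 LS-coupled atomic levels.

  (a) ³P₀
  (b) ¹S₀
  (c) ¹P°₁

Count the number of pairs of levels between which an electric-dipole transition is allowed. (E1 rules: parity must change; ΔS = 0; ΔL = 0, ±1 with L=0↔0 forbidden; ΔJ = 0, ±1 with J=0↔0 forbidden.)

(a)–(b): forbidden (parity, ΔS, ΔJ).
(a)–(c): forbidden (ΔS).
(b)–(c): allowed.
Allowed pairs: 1 of 3.

1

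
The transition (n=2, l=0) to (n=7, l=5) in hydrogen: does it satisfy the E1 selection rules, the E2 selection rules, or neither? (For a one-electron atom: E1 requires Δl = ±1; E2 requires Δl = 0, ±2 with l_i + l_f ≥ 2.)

neither

Δl = 5 − 0 = +5; l_i + l_f = 5.
E1 (Δl = ±1): not satisfied.
E2 (Δl = 0,±2, l_i+l_f ≥ 2): not satisfied.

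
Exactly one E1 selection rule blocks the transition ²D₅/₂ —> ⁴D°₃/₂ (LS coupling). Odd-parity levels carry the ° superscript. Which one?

the ΔS = 0 rule

ΔL = 0, ±1 (not L=0↔0): L: 2 → 2, ΔL = +0 — ok.
ΔS = 0: S: 1/2 → 3/2 — fails.
ΔJ = 0, ±1 (not J=0↔0): J: 5/2 → 3/2, ΔJ = -1 — ok.
Parity must change: even → odd — ok.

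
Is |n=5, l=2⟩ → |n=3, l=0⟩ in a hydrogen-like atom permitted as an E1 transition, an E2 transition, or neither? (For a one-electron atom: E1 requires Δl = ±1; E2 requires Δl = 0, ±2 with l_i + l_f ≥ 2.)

E2

Δl = 0 − 2 = -2; l_i + l_f = 2.
E1 (Δl = ±1): not satisfied.
E2 (Δl = 0,±2, l_i+l_f ≥ 2): satisfied.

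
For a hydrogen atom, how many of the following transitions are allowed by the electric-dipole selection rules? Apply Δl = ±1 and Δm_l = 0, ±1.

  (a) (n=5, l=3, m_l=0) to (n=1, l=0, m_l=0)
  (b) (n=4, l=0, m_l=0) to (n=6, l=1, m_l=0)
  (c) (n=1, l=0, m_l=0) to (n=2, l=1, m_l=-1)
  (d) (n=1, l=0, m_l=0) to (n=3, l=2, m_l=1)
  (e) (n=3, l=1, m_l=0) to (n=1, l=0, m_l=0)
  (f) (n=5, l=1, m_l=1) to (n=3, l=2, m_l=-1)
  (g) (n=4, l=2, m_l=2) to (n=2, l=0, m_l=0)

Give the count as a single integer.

3

(a) forbidden — Δl = -3 (E1 requires Δl = ±1)
(b) allowed
(c) allowed
(d) forbidden — Δl = +2 (E1 requires Δl = ±1)
(e) allowed
(f) forbidden — Δm_l = -2 (E1 requires Δm_l = 0, ±1)
(g) forbidden — Δl = -2 (E1 requires Δl = ±1); Δm_l = -2 (E1 requires Δm_l = 0, ±1)
Total allowed: 3 of 7.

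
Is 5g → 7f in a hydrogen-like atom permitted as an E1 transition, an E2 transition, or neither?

E1

Δl = 3 − 4 = -1; l_i + l_f = 7.
E1 (Δl = ±1): satisfied.
E2 (Δl = 0,±2, l_i+l_f ≥ 2): not satisfied.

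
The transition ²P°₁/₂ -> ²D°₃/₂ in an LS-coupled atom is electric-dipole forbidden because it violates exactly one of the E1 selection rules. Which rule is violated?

parity

Initial level: S=1/2, L=1, J=1/2, parity odd. Final level: S=1/2, L=2, J=3/2, parity odd.
Parity must change: odd → odd — fails.
ΔS = 0: S: 1/2 → 1/2 — passes.
ΔL = 0, ±1 (not L=0↔0): L: 1 → 2, ΔL = +1 — passes.
ΔJ = 0, ±1 (not J=0↔0): J: 1/2 → 3/2, ΔJ = +1 — passes.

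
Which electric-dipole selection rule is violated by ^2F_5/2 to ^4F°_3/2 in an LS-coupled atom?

Reading off the term symbols: S 1/2→3/2, L 3→3, J 5/2→3/2, parity even→odd.
Parity must change: even → odd — satisfied.
ΔS = 0: S: 1/2 → 3/2 — violated.
ΔL = 0, ±1 (not L=0↔0): L: 3 → 3, ΔL = +0 — satisfied.
ΔJ = 0, ±1 (not J=0↔0): J: 5/2 → 3/2, ΔJ = -1 — satisfied.

the ΔS = 0 rule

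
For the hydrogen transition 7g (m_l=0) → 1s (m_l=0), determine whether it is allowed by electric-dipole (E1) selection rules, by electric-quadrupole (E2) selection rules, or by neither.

Δl = 0 − 4 = -4; l_i + l_f = 4.
Δm_l = +0.
E1 (Δl = ±1, |Δm_l| ≤ 1): not satisfied.
E2 (Δl = 0,±2, l_i+l_f ≥ 2, |Δm_l| ≤ 2): not satisfied.

neither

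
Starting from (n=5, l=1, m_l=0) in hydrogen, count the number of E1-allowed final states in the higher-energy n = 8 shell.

E1 requires Δl = ±1, so l_f ∈ {0, 2}; with 0 ≤ l_f ≤ n_f−1 = 7, the allowed l_f values are {0, 2}.
For l_f = 0: m_f ∈ {m_i−1, m_i, m_i+1} ∩ [−0, 0] = {0} → 1 state.
For l_f = 2: m_f ∈ {m_i−1, m_i, m_i+1} ∩ [−2, 2] = {-1, 0, 1} → 3 states.
Total: 4.

4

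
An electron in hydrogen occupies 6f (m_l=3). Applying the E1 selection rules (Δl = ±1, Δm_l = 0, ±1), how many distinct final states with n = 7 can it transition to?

4

E1 requires Δl = ±1, so l_f ∈ {2, 4}; with 0 ≤ l_f ≤ n_f−1 = 6, the allowed l_f values are {2, 4}.
For l_f = 2: m_f ∈ {m_i−1, m_i, m_i+1} ∩ [−2, 2] = {2} → 1 state.
For l_f = 4: m_f ∈ {m_i−1, m_i, m_i+1} ∩ [−4, 4] = {2, 3, 4} → 3 states.
Total: 4.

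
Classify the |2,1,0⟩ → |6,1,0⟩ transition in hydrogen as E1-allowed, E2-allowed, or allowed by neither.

Δl = 1 − 1 = +0; l_i + l_f = 2.
Δm_l = +0.
E1 (Δl = ±1, |Δm_l| ≤ 1): not satisfied.
E2 (Δl = 0,±2, l_i+l_f ≥ 2, |Δm_l| ≤ 2): satisfied.

E2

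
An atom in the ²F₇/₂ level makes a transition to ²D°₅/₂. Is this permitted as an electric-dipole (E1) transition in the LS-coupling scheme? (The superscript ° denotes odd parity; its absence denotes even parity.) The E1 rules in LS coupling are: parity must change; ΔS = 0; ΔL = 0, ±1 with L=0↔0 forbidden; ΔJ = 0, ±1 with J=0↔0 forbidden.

ΔJ = 0, ±1 (not J=0↔0): J: 7/2 → 5/2, ΔJ = -1 — ok.
Parity must change: even → odd — ok.
ΔL = 0, ±1 (not L=0↔0): L: 3 → 2, ΔL = -1 — ok.
ΔS = 0: S: 1/2 → 1/2 — ok.
All four E1 rules are satisfied.

allowed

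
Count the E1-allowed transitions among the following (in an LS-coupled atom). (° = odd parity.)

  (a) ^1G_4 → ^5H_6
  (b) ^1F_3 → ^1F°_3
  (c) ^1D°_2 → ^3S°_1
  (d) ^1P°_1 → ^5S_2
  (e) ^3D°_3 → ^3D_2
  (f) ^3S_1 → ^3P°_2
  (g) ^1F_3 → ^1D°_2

(a) forbidden (parity, ΔS, ΔJ fail)
(b) allowed
(c) forbidden (parity, ΔS, ΔL fail)
(d) forbidden (ΔS fails)
(e) allowed
(f) allowed
(g) allowed
Total allowed: 4 of 7.

4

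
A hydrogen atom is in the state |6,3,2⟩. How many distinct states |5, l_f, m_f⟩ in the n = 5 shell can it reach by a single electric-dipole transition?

5

E1 requires Δl = ±1, so l_f ∈ {2, 4}; with 0 ≤ l_f ≤ n_f−1 = 4, the allowed l_f values are {2, 4}.
For l_f = 2: m_f ∈ {m_i−1, m_i, m_i+1} ∩ [−2, 2] = {1, 2} → 2 states.
For l_f = 4: m_f ∈ {m_i−1, m_i, m_i+1} ∩ [−4, 4] = {1, 2, 3} → 3 states.
Total: 5.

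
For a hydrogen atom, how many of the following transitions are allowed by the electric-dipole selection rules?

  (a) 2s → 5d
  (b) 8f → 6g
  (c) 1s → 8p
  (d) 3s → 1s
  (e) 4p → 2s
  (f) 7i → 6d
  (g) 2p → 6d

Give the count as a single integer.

4

(a) forbidden — Δl = +2 (E1 requires Δl = ±1)
(b) allowed
(c) allowed
(d) forbidden — Δl = +0 (E1 requires Δl = ±1)
(e) allowed
(f) forbidden — Δl = -4 (E1 requires Δl = ±1)
(g) allowed
Total allowed: 4 of 7.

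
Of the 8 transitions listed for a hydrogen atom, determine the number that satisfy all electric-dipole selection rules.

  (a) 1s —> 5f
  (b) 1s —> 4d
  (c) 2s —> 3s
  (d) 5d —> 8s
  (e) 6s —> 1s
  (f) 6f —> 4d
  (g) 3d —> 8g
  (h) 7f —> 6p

(a) forbidden — Δl = +3 (E1 requires Δl = ±1)
(b) forbidden — Δl = +2 (E1 requires Δl = ±1)
(c) forbidden — Δl = +0 (E1 requires Δl = ±1)
(d) forbidden — Δl = -2 (E1 requires Δl = ±1)
(e) forbidden — Δl = +0 (E1 requires Δl = ±1)
(f) allowed
(g) forbidden — Δl = +2 (E1 requires Δl = ±1)
(h) forbidden — Δl = -2 (E1 requires Δl = ±1)
Total allowed: 1 of 8.

1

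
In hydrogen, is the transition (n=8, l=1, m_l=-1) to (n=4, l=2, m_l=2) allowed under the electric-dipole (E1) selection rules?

forbidden

l: 1 → 2 (Δl = +1). Δl = ±1 ✓.
m_l: -1 → 2 (Δm_l = +3). |Δm_l| ≤ 1 ✗.
The transition is electric-dipole forbidden.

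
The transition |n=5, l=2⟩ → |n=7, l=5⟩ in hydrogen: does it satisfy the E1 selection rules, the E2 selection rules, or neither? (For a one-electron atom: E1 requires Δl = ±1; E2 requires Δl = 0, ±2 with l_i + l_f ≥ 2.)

neither

Δl = 5 − 2 = +3; l_i + l_f = 7.
E1 (Δl = ±1): not satisfied.
E2 (Δl = 0,±2, l_i+l_f ≥ 2): not satisfied.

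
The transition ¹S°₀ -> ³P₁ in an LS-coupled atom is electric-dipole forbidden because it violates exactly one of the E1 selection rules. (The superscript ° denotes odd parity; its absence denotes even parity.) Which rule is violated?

ΔS = 0: S: 0 → 1 — ✗.
Parity must change: odd → even — ✓.
ΔJ = 0, ±1 (not J=0↔0): J: 0 → 1, ΔJ = +1 — ✓.
ΔL = 0, ±1 (not L=0↔0): L: 0 → 1, ΔL = +1 — ✓.

the ΔS = 0 rule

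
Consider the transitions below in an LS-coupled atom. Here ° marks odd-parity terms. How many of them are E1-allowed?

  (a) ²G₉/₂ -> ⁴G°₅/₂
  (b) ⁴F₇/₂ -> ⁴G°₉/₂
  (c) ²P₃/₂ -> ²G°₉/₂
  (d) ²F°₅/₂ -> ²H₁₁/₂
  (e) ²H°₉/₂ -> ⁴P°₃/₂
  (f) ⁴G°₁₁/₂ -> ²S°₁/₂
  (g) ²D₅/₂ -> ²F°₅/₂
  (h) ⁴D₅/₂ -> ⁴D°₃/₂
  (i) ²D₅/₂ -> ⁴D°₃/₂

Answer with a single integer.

3

(a) forbidden (ΔS, ΔJ fail)
(b) allowed
(c) forbidden (ΔL, ΔJ fail)
(d) forbidden (ΔL, ΔJ fail)
(e) forbidden (parity, ΔS, ΔL, ΔJ fail)
(f) forbidden (parity, ΔS, ΔL, ΔJ fail)
(g) allowed
(h) allowed
(i) forbidden (ΔS fails)
Total allowed: 3 of 9.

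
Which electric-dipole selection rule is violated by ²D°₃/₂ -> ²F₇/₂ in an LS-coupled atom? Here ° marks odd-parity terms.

the ΔJ = 0, ±1 rule

Reading off the term symbols: S 1/2→1/2, L 2→3, J 3/2→7/2, parity odd→even.
ΔS = 0: S: 1/2 → 1/2 — ✓.
Parity must change: odd → even — ✓.
ΔL = 0, ±1 (not L=0↔0): L: 2 → 3, ΔL = +1 — ✓.
ΔJ = 0, ±1 (not J=0↔0): J: 3/2 → 7/2, ΔJ = +2 — ✗.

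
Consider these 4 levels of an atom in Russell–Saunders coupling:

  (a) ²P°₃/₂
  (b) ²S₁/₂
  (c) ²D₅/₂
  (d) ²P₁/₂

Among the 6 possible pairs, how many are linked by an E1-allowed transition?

(a)–(b): allowed.
(a)–(c): allowed.
(a)–(d): allowed.
(b)–(c): forbidden (parity, ΔL, ΔJ).
(b)–(d): forbidden (parity).
(c)–(d): forbidden (parity, ΔJ).
Allowed pairs: 3 of 6.

3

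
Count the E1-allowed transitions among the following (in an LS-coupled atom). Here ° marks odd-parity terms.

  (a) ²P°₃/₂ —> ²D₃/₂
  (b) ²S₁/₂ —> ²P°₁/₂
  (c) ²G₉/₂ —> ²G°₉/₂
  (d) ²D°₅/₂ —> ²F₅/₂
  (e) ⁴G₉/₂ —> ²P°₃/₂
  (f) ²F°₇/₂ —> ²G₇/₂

5

(a) allowed
(b) allowed
(c) allowed
(d) allowed
(e) forbidden (ΔS, ΔL, ΔJ fail)
(f) allowed
Total allowed: 5 of 6.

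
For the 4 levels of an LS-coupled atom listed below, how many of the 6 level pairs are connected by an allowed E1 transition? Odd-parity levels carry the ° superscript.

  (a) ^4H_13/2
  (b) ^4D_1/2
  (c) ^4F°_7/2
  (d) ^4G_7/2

(a)–(b): forbidden (parity, ΔL, ΔJ).
(a)–(c): forbidden (ΔL, ΔJ).
(a)–(d): forbidden (parity, ΔJ).
(b)–(c): forbidden (ΔJ).
(b)–(d): forbidden (parity, ΔL, ΔJ).
(c)–(d): allowed.
Allowed pairs: 1 of 6.

1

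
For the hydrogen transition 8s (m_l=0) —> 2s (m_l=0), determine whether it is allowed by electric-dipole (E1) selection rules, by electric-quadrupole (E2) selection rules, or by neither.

neither

Δl = 0 − 0 = +0; l_i + l_f = 0.
Δm_l = +0.
E1 (Δl = ±1, |Δm_l| ≤ 1): not satisfied.
E2 (Δl = 0,±2, l_i+l_f ≥ 2, |Δm_l| ≤ 2): not satisfied.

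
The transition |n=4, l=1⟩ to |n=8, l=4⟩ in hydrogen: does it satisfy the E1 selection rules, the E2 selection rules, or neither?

neither

Δl = 4 − 1 = +3; l_i + l_f = 5.
E1 (Δl = ±1): not satisfied.
E2 (Δl = 0,±2, l_i+l_f ≥ 2): not satisfied.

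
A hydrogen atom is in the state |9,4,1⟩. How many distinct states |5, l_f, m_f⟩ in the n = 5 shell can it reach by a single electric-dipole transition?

3

E1 requires Δl = ±1, so l_f ∈ {3, 5}; with 0 ≤ l_f ≤ n_f−1 = 4, the allowed l_f values are {3}.
For l_f = 3: m_f ∈ {m_i−1, m_i, m_i+1} ∩ [−3, 3] = {0, 1, 2} → 3 states.
Total: 3.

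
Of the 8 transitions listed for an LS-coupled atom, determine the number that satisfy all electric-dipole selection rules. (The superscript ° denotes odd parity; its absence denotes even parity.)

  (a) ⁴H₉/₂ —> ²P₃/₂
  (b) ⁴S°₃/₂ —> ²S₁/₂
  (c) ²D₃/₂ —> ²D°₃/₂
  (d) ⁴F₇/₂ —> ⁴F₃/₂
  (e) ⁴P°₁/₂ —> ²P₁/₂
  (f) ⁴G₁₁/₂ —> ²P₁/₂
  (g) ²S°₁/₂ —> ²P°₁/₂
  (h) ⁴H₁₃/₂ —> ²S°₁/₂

(a) forbidden (parity, ΔS, ΔL, ΔJ fail)
(b) forbidden (ΔS, ΔL fail)
(c) allowed
(d) forbidden (parity, ΔJ fail)
(e) forbidden (ΔS fails)
(f) forbidden (parity, ΔS, ΔL, ΔJ fail)
(g) forbidden (parity fails)
(h) forbidden (ΔS, ΔL, ΔJ fail)
Total allowed: 1 of 8.

1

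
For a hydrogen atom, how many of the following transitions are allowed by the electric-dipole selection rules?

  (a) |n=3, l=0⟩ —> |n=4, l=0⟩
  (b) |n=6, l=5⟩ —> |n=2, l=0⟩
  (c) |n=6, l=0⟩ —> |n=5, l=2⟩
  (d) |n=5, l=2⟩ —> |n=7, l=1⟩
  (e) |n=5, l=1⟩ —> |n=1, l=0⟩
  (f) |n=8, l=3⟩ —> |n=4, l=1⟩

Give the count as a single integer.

2

(a) forbidden — Δl = +0 (E1 requires Δl = ±1)
(b) forbidden — Δl = -5 (E1 requires Δl = ±1)
(c) forbidden — Δl = +2 (E1 requires Δl = ±1)
(d) allowed
(e) allowed
(f) forbidden — Δl = -2 (E1 requires Δl = ±1)
Total allowed: 2 of 6.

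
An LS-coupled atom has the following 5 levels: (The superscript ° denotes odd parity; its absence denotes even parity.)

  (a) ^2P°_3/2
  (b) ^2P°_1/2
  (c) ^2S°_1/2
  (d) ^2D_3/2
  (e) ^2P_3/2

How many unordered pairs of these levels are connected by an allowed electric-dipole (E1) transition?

(a)–(b): forbidden (parity).
(a)–(c): forbidden (parity).
(a)–(d): allowed.
(a)–(e): allowed.
(b)–(c): forbidden (parity).
(b)–(d): allowed.
(b)–(e): allowed.
(c)–(d): forbidden (ΔL).
(c)–(e): allowed.
(d)–(e): forbidden (parity).
Allowed pairs: 5 of 10.

5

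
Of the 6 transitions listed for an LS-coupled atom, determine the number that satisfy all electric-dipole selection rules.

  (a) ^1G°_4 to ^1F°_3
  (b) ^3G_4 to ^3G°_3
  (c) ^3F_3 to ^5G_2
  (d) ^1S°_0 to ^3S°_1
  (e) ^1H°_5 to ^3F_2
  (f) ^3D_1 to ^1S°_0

1

(a) forbidden (parity fails)
(b) allowed
(c) forbidden (parity, ΔS fail)
(d) forbidden (parity, ΔS, ΔL fail)
(e) forbidden (ΔS, ΔL, ΔJ fail)
(f) forbidden (ΔS, ΔL fail)
Total allowed: 1 of 6.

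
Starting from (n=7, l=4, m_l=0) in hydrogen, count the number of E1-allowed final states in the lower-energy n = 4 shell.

E1 requires Δl = ±1, so l_f ∈ {3, 5}; with 0 ≤ l_f ≤ n_f−1 = 3, the allowed l_f values are {3}.
For l_f = 3: m_f ∈ {m_i−1, m_i, m_i+1} ∩ [−3, 3] = {-1, 0, 1} → 3 states.
Total: 3.

3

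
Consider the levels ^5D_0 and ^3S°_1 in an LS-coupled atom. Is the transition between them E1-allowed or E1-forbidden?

forbidden

Reading off the term symbols: S 2→1, L 2→0, J 0→1, parity even→odd.
Parity must change: even → odd — passes.
ΔL = 0, ±1 (not L=0↔0): L: 2 → 0, ΔL = -2 — fails.
ΔS = 0: S: 2 → 1 — fails.
ΔJ = 0, ±1 (not J=0↔0): J: 0 → 1, ΔJ = +1 — passes.
Rule(s) violated: ΔS, ΔL.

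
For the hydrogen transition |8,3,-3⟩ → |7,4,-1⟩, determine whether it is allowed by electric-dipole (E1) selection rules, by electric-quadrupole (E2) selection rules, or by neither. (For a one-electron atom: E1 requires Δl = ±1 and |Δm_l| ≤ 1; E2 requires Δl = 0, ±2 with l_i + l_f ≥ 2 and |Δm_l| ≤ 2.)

Δl = 4 − 3 = +1; l_i + l_f = 7.
Δm_l = +2.
E1 (Δl = ±1, |Δm_l| ≤ 1): not satisfied.
E2 (Δl = 0,±2, l_i+l_f ≥ 2, |Δm_l| ≤ 2): not satisfied.

neither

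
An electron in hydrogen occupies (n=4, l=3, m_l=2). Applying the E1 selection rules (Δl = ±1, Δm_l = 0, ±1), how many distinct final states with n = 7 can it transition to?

5

E1 requires Δl = ±1, so l_f ∈ {2, 4}; with 0 ≤ l_f ≤ n_f−1 = 6, the allowed l_f values are {2, 4}.
For l_f = 2: m_f ∈ {m_i−1, m_i, m_i+1} ∩ [−2, 2] = {1, 2} → 2 states.
For l_f = 4: m_f ∈ {m_i−1, m_i, m_i+1} ∩ [−4, 4] = {1, 2, 3} → 3 states.
Total: 5.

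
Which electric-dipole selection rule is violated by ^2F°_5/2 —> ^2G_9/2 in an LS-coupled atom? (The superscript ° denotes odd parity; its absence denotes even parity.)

the ΔJ = 0, ±1 rule

Initial level: S=1/2, L=3, J=5/2, parity odd. Final level: S=1/2, L=4, J=9/2, parity even.
Parity must change: odd → even — passes.
ΔS = 0: S: 1/2 → 1/2 — passes.
ΔL = 0, ±1 (not L=0↔0): L: 3 → 4, ΔL = +1 — passes.
ΔJ = 0, ±1 (not J=0↔0): J: 5/2 → 9/2, ΔJ = +2 — fails.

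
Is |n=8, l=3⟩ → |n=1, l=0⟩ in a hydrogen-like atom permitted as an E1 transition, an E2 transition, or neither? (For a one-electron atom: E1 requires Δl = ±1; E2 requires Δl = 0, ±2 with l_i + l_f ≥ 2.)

neither

Δl = 0 − 3 = -3; l_i + l_f = 3.
E1 (Δl = ±1): not satisfied.
E2 (Δl = 0,±2, l_i+l_f ≥ 2): not satisfied.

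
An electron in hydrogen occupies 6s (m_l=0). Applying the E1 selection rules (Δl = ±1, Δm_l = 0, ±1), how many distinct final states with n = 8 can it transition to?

E1 requires Δl = ±1, so l_f ∈ {-1, 1}; with 0 ≤ l_f ≤ n_f−1 = 7, the allowed l_f values are {1}.
For l_f = 1: m_f ∈ {m_i−1, m_i, m_i+1} ∩ [−1, 1] = {-1, 0, 1} → 3 states.
Total: 3.

3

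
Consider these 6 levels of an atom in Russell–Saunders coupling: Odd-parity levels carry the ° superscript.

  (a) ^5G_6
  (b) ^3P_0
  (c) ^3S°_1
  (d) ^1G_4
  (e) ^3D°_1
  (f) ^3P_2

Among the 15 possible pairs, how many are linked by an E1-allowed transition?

(a)–(b): forbidden (parity, ΔS, ΔL, ΔJ).
(a)–(c): forbidden (ΔS, ΔL, ΔJ).
(a)–(d): forbidden (parity, ΔS, ΔJ).
(a)–(e): forbidden (ΔS, ΔL, ΔJ).
(a)–(f): forbidden (parity, ΔS, ΔL, ΔJ).
(b)–(c): allowed.
(b)–(d): forbidden (parity, ΔS, ΔL, ΔJ).
(b)–(e): allowed.
(b)–(f): forbidden (parity, ΔJ).
(c)–(d): forbidden (ΔS, ΔL, ΔJ).
(c)–(e): forbidden (parity, ΔL).
(c)–(f): allowed.
(d)–(e): forbidden (ΔS, ΔL, ΔJ).
(d)–(f): forbidden (parity, ΔS, ΔL, ΔJ).
(e)–(f): allowed.
Allowed pairs: 4 of 15.

4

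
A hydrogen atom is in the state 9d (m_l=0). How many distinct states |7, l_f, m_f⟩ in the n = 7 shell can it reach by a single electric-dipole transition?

E1 requires Δl = ±1, so l_f ∈ {1, 3}; with 0 ≤ l_f ≤ n_f−1 = 6, the allowed l_f values are {1, 3}.
For l_f = 1: m_f ∈ {m_i−1, m_i, m_i+1} ∩ [−1, 1] = {-1, 0, 1} → 3 states.
For l_f = 3: m_f ∈ {m_i−1, m_i, m_i+1} ∩ [−3, 3] = {-1, 0, 1} → 3 states.
Total: 6.

6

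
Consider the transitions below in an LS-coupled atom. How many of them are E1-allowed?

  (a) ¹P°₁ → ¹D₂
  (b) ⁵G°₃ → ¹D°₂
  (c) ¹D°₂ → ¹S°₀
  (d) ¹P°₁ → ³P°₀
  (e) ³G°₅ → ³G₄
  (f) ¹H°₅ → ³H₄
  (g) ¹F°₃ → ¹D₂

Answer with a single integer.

(a) allowed
(b) forbidden (parity, ΔS, ΔL fail)
(c) forbidden (parity, ΔL, ΔJ fail)
(d) forbidden (parity, ΔS fail)
(e) allowed
(f) forbidden (ΔS fails)
(g) allowed
Total allowed: 3 of 7.

3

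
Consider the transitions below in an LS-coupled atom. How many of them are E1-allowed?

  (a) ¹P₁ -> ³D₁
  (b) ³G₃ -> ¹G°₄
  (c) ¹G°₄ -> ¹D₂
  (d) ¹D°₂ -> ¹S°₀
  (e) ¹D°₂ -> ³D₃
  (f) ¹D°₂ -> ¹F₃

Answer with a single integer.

1

(a) forbidden (parity, ΔS fail)
(b) forbidden (ΔS fails)
(c) forbidden (ΔL, ΔJ fail)
(d) forbidden (parity, ΔL, ΔJ fail)
(e) forbidden (ΔS fails)
(f) allowed
Total allowed: 1 of 6.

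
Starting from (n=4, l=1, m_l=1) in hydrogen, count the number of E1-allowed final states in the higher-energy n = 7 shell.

E1 requires Δl = ±1, so l_f ∈ {0, 2}; with 0 ≤ l_f ≤ n_f−1 = 6, the allowed l_f values are {0, 2}.
For l_f = 0: m_f ∈ {m_i−1, m_i, m_i+1} ∩ [−0, 0] = {0} → 1 state.
For l_f = 2: m_f ∈ {m_i−1, m_i, m_i+1} ∩ [−2, 2] = {0, 1, 2} → 3 states.
Total: 4.

4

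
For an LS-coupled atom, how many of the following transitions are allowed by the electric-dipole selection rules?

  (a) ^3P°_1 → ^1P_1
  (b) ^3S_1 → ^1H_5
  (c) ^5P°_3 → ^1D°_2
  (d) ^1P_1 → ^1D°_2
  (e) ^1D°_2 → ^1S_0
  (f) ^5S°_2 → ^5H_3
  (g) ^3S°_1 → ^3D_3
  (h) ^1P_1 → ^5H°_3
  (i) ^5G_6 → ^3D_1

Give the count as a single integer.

1

(a) forbidden (ΔS fails)
(b) forbidden (parity, ΔS, ΔL, ΔJ fail)
(c) forbidden (parity, ΔS fail)
(d) allowed
(e) forbidden (ΔL, ΔJ fail)
(f) forbidden (ΔL fails)
(g) forbidden (ΔL, ΔJ fail)
(h) forbidden (ΔS, ΔL, ΔJ fail)
(i) forbidden (parity, ΔS, ΔL, ΔJ fail)
Total allowed: 1 of 9.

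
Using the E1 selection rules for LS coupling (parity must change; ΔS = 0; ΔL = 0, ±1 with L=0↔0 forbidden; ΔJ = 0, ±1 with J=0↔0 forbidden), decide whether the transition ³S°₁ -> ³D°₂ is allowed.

Reading off the term symbols: S 1→1, L 0→2, J 1→2, parity odd→odd.
Parity must change: odd → odd — fails.
ΔS = 0: S: 1 → 1 — passes.
ΔL = 0, ±1 (not L=0↔0): L: 0 → 2, ΔL = +2 — fails.
ΔJ = 0, ±1 (not J=0↔0): J: 1 → 2, ΔJ = +1 — passes.
Rule(s) violated: parity, ΔL.

forbidden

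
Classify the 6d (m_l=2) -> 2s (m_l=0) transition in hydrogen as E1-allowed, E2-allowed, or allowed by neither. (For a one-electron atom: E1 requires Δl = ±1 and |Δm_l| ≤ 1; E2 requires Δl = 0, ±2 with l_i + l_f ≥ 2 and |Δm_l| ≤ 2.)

Δl = 0 − 2 = -2; l_i + l_f = 2.
Δm_l = -2.
E1 (Δl = ±1, |Δm_l| ≤ 1): not satisfied.
E2 (Δl = 0,±2, l_i+l_f ≥ 2, |Δm_l| ≤ 2): satisfied.

E2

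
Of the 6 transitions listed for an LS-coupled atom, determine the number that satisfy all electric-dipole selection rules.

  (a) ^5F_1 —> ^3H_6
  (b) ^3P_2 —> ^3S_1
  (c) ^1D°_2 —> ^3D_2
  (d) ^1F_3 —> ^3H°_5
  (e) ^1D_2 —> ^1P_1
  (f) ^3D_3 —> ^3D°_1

0

(a) forbidden (parity, ΔS, ΔL, ΔJ fail)
(b) forbidden (parity fails)
(c) forbidden (ΔS fails)
(d) forbidden (ΔS, ΔL, ΔJ fail)
(e) forbidden (parity fails)
(f) forbidden (ΔJ fails)
Total allowed: 0 of 6.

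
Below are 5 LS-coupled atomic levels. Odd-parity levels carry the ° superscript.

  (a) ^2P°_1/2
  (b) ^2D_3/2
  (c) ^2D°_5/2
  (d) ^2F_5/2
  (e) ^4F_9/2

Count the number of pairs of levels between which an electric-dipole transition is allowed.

3

(a)–(b): allowed.
(a)–(c): forbidden (parity, ΔJ).
(a)–(d): forbidden (ΔL, ΔJ).
(a)–(e): forbidden (ΔS, ΔL, ΔJ).
(b)–(c): allowed.
(b)–(d): forbidden (parity).
(b)–(e): forbidden (parity, ΔS, ΔJ).
(c)–(d): allowed.
(c)–(e): forbidden (ΔS, ΔJ).
(d)–(e): forbidden (parity, ΔS, ΔJ).
Allowed pairs: 3 of 10.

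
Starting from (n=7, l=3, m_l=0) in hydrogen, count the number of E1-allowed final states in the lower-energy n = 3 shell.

E1 requires Δl = ±1, so l_f ∈ {2, 4}; with 0 ≤ l_f ≤ n_f−1 = 2, the allowed l_f values are {2}.
For l_f = 2: m_f ∈ {m_i−1, m_i, m_i+1} ∩ [−2, 2] = {-1, 0, 1} → 3 states.
Total: 3.

3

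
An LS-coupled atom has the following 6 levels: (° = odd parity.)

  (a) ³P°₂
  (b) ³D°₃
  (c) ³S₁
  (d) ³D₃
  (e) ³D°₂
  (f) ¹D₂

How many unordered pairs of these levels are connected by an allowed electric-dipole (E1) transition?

4

(a)–(b): forbidden (parity).
(a)–(c): allowed.
(a)–(d): allowed.
(a)–(e): forbidden (parity).
(a)–(f): forbidden (ΔS).
(b)–(c): forbidden (ΔL, ΔJ).
(b)–(d): allowed.
(b)–(e): forbidden (parity).
(b)–(f): forbidden (ΔS).
(c)–(d): forbidden (parity, ΔL, ΔJ).
(c)–(e): forbidden (ΔL).
(c)–(f): forbidden (parity, ΔS, ΔL).
(d)–(e): allowed.
(d)–(f): forbidden (parity, ΔS).
(e)–(f): forbidden (ΔS).
Allowed pairs: 4 of 15.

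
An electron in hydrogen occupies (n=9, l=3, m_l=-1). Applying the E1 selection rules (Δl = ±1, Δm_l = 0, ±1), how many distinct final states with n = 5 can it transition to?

E1 requires Δl = ±1, so l_f ∈ {2, 4}; with 0 ≤ l_f ≤ n_f−1 = 4, the allowed l_f values are {2, 4}.
For l_f = 2: m_f ∈ {m_i−1, m_i, m_i+1} ∩ [−2, 2] = {-2, -1, 0} → 3 states.
For l_f = 4: m_f ∈ {m_i−1, m_i, m_i+1} ∩ [−4, 4] = {-2, -1, 0} → 3 states.
Total: 6.

6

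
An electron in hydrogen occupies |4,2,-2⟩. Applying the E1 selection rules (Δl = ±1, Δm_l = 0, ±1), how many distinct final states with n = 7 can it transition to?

E1 requires Δl = ±1, so l_f ∈ {1, 3}; with 0 ≤ l_f ≤ n_f−1 = 6, the allowed l_f values are {1, 3}.
For l_f = 1: m_f ∈ {m_i−1, m_i, m_i+1} ∩ [−1, 1] = {-1} → 1 state.
For l_f = 3: m_f ∈ {m_i−1, m_i, m_i+1} ∩ [−3, 3] = {-3, -2, -1} → 3 states.
Total: 4.

4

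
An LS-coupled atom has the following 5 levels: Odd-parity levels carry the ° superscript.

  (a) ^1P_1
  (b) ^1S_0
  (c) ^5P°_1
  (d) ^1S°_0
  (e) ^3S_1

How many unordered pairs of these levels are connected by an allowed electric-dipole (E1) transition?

1

(a)–(b): forbidden (parity).
(a)–(c): forbidden (ΔS).
(a)–(d): allowed.
(a)–(e): forbidden (parity, ΔS).
(b)–(c): forbidden (ΔS).
(b)–(d): forbidden (ΔL, ΔJ).
(b)–(e): forbidden (parity, ΔS, ΔL).
(c)–(d): forbidden (parity, ΔS).
(c)–(e): forbidden (ΔS).
(d)–(e): forbidden (ΔS, ΔL).
Allowed pairs: 1 of 10.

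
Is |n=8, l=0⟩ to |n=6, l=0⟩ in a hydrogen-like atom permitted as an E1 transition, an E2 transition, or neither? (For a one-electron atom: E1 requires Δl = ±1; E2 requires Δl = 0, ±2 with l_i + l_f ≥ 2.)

neither

Δl = 0 − 0 = +0; l_i + l_f = 0.
E1 (Δl = ±1): not satisfied.
E2 (Δl = 0,±2, l_i+l_f ≥ 2): not satisfied.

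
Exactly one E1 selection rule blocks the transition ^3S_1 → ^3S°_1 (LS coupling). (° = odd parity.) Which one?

the L=0 ↔ L=0 exclusion

Initial level: S=1, L=0, J=1, parity even. Final level: S=1, L=0, J=1, parity odd.
Parity must change: even → odd — satisfied.
ΔS = 0: S: 1 → 1 — satisfied.
ΔL = 0, ±1 (not L=0↔0): L: 0 → 0, ΔL = +0 — violated.
ΔJ = 0, ±1 (not J=0↔0): J: 1 → 1, ΔJ = +0 — satisfied.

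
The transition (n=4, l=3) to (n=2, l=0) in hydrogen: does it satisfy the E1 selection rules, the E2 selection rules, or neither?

Δl = 0 − 3 = -3; l_i + l_f = 3.
E1 (Δl = ±1): not satisfied.
E2 (Δl = 0,±2, l_i+l_f ≥ 2): not satisfied.

neither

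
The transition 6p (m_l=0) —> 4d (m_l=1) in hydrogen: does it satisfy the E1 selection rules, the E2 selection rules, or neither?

Δl = 2 − 1 = +1; l_i + l_f = 3.
Δm_l = +1.
E1 (Δl = ±1, |Δm_l| ≤ 1): satisfied.
E2 (Δl = 0,±2, l_i+l_f ≥ 2, |Δm_l| ≤ 2): not satisfied.

E1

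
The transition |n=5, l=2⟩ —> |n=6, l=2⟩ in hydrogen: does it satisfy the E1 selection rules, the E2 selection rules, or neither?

Δl = 2 − 2 = +0; l_i + l_f = 4.
E1 (Δl = ±1): not satisfied.
E2 (Δl = 0,±2, l_i+l_f ≥ 2): satisfied.

E2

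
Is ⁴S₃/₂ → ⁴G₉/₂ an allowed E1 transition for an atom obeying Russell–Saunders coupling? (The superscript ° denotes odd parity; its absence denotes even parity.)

Initial level: S=3/2, L=0, J=3/2, parity even. Final level: S=3/2, L=4, J=9/2, parity even.
Parity must change: even → even — violated.
ΔS = 0: S: 3/2 → 3/2 — satisfied.
ΔL = 0, ±1 (not L=0↔0): L: 0 → 4, ΔL = +4 — violated.
ΔJ = 0, ±1 (not J=0↔0): J: 3/2 → 9/2, ΔJ = +3 — violated.
Rule(s) violated: parity, ΔL, ΔJ.

forbidden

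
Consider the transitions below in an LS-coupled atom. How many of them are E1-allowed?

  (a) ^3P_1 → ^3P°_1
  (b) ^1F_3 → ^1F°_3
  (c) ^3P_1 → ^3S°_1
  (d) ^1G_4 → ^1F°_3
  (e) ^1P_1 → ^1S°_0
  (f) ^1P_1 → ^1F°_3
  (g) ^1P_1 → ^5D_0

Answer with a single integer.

5

(a) allowed
(b) allowed
(c) allowed
(d) allowed
(e) allowed
(f) forbidden (ΔL, ΔJ fail)
(g) forbidden (parity, ΔS fail)
Total allowed: 5 of 7.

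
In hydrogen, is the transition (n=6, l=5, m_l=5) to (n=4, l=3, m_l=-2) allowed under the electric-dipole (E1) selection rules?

forbidden

Δl = 3 − 5 = -2; the E1 rule Δl = ±1 is ✗.
Δm_l = -2 − (5) = -7. E1 requires Δm_l = 0, ±1: ✗.
The transition is electric-dipole forbidden.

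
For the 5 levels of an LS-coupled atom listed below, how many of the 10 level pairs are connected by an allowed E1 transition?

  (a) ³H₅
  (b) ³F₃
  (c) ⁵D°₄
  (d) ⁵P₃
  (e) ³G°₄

3

(a)–(b): forbidden (parity, ΔL, ΔJ).
(a)–(c): forbidden (ΔS, ΔL).
(a)–(d): forbidden (parity, ΔS, ΔL, ΔJ).
(a)–(e): allowed.
(b)–(c): forbidden (ΔS).
(b)–(d): forbidden (parity, ΔS, ΔL).
(b)–(e): allowed.
(c)–(d): allowed.
(c)–(e): forbidden (parity, ΔS, ΔL).
(d)–(e): forbidden (ΔS, ΔL).
Allowed pairs: 3 of 10.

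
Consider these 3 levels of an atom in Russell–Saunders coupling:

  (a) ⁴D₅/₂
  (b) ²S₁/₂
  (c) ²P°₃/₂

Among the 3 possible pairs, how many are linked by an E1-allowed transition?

1

(a)–(b): forbidden (parity, ΔS, ΔL, ΔJ).
(a)–(c): forbidden (ΔS).
(b)–(c): allowed.
Allowed pairs: 1 of 3.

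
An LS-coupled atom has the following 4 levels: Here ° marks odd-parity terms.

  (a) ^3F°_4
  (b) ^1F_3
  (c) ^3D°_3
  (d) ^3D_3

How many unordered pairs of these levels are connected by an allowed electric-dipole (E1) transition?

2

(a)–(b): forbidden (ΔS).
(a)–(c): forbidden (parity).
(a)–(d): allowed.
(b)–(c): forbidden (ΔS).
(b)–(d): forbidden (parity, ΔS).
(c)–(d): allowed.
Allowed pairs: 2 of 6.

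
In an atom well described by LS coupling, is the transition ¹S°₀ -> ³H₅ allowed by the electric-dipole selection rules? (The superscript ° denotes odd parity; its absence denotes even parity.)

forbidden

Parity must change: odd → even — passes.
ΔS = 0: S: 0 → 1 — fails.
ΔL = 0, ±1 (not L=0↔0): L: 0 → 5, ΔL = +5 — fails.
ΔJ = 0, ±1 (not J=0↔0): J: 0 → 5, ΔJ = +5 — fails.
Rule(s) violated: ΔS, ΔL, ΔJ.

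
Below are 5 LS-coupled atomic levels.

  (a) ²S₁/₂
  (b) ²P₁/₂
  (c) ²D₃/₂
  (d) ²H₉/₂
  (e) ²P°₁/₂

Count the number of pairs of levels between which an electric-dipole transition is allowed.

3

(a)–(b): forbidden (parity).
(a)–(c): forbidden (parity, ΔL).
(a)–(d): forbidden (parity, ΔL, ΔJ).
(a)–(e): allowed.
(b)–(c): forbidden (parity).
(b)–(d): forbidden (parity, ΔL, ΔJ).
(b)–(e): allowed.
(c)–(d): forbidden (parity, ΔL, ΔJ).
(c)–(e): allowed.
(d)–(e): forbidden (ΔL, ΔJ).
Allowed pairs: 3 of 10.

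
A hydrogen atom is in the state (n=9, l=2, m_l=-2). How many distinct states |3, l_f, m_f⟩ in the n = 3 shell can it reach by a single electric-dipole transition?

E1 requires Δl = ±1, so l_f ∈ {1, 3}; with 0 ≤ l_f ≤ n_f−1 = 2, the allowed l_f values are {1}.
For l_f = 1: m_f ∈ {m_i−1, m_i, m_i+1} ∩ [−1, 1] = {-1} → 1 state.
Total: 1.

1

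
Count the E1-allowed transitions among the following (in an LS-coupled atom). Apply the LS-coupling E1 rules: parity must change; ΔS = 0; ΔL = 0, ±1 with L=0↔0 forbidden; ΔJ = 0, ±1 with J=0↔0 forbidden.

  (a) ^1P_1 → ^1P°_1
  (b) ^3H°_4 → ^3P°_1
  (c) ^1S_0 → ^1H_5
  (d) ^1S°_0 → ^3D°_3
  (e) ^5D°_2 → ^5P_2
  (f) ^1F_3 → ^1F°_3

(a) allowed
(b) forbidden (parity, ΔL, ΔJ fail)
(c) forbidden (parity, ΔL, ΔJ fail)
(d) forbidden (parity, ΔS, ΔL, ΔJ fail)
(e) allowed
(f) allowed
Total allowed: 3 of 6.

3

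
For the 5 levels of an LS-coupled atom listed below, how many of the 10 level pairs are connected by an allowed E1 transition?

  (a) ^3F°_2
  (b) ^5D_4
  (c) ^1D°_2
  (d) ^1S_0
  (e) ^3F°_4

(a)–(b): forbidden (ΔS, ΔJ).
(a)–(c): forbidden (parity, ΔS).
(a)–(d): forbidden (ΔS, ΔL, ΔJ).
(a)–(e): forbidden (parity, ΔJ).
(b)–(c): forbidden (ΔS, ΔJ).
(b)–(d): forbidden (parity, ΔS, ΔL, ΔJ).
(b)–(e): forbidden (ΔS).
(c)–(d): forbidden (ΔL, ΔJ).
(c)–(e): forbidden (parity, ΔS, ΔJ).
(d)–(e): forbidden (ΔS, ΔL, ΔJ).
Allowed pairs: 0 of 10.

0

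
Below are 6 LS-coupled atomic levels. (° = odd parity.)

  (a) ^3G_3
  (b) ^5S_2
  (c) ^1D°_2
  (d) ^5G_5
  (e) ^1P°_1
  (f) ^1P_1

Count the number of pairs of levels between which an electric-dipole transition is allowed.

(a)–(b): forbidden (parity, ΔS, ΔL).
(a)–(c): forbidden (ΔS, ΔL).
(a)–(d): forbidden (parity, ΔS, ΔJ).
(a)–(e): forbidden (ΔS, ΔL, ΔJ).
(a)–(f): forbidden (parity, ΔS, ΔL, ΔJ).
(b)–(c): forbidden (ΔS, ΔL).
(b)–(d): forbidden (parity, ΔL, ΔJ).
(b)–(e): forbidden (ΔS).
(b)–(f): forbidden (parity, ΔS).
(c)–(d): forbidden (ΔS, ΔL, ΔJ).
(c)–(e): forbidden (parity).
(c)–(f): allowed.
(d)–(e): forbidden (ΔS, ΔL, ΔJ).
(d)–(f): forbidden (parity, ΔS, ΔL, ΔJ).
(e)–(f): allowed.
Allowed pairs: 2 of 15.

2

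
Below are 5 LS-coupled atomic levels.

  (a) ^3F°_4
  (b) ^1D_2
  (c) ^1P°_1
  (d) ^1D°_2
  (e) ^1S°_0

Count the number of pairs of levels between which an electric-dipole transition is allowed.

2

(a)–(b): forbidden (ΔS, ΔJ).
(a)–(c): forbidden (parity, ΔS, ΔL, ΔJ).
(a)–(d): forbidden (parity, ΔS, ΔJ).
(a)–(e): forbidden (parity, ΔS, ΔL, ΔJ).
(b)–(c): allowed.
(b)–(d): allowed.
(b)–(e): forbidden (ΔL, ΔJ).
(c)–(d): forbidden (parity).
(c)–(e): forbidden (parity).
(d)–(e): forbidden (parity, ΔL, ΔJ).
Allowed pairs: 2 of 10.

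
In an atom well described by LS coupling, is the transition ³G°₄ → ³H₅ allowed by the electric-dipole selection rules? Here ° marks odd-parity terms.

Reading off the term symbols: S 1→1, L 4→5, J 4→5, parity odd→even.
Parity must change: odd → even — passes.
ΔS = 0: S: 1 → 1 — passes.
ΔL = 0, ±1 (not L=0↔0): L: 4 → 5, ΔL = +1 — passes.
ΔJ = 0, ±1 (not J=0↔0): J: 4 → 5, ΔJ = +1 — passes.
All four E1 rules are satisfied.

allowed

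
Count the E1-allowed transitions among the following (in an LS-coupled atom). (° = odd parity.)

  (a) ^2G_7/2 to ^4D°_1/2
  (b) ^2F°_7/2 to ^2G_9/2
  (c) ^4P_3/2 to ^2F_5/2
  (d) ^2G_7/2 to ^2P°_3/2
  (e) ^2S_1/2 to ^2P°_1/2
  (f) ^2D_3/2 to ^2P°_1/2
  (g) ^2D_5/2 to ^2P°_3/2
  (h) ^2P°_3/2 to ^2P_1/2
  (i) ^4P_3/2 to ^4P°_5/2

6

(a) forbidden (ΔS, ΔL, ΔJ fail)
(b) allowed
(c) forbidden (parity, ΔS, ΔL fail)
(d) forbidden (ΔL, ΔJ fail)
(e) allowed
(f) allowed
(g) allowed
(h) allowed
(i) allowed
Total allowed: 6 of 9.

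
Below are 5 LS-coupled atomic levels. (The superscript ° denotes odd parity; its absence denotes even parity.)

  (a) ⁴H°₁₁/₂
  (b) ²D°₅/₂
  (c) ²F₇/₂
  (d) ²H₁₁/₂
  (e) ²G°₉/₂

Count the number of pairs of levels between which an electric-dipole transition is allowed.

3

(a)–(b): forbidden (parity, ΔS, ΔL, ΔJ).
(a)–(c): forbidden (ΔS, ΔL, ΔJ).
(a)–(d): forbidden (ΔS).
(a)–(e): forbidden (parity, ΔS).
(b)–(c): allowed.
(b)–(d): forbidden (ΔL, ΔJ).
(b)–(e): forbidden (parity, ΔL, ΔJ).
(c)–(d): forbidden (parity, ΔL, ΔJ).
(c)–(e): allowed.
(d)–(e): allowed.
Allowed pairs: 3 of 10.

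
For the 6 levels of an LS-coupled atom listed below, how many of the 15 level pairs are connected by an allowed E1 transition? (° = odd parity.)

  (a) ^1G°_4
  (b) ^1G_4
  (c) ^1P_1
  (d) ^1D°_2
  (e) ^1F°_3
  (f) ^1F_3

6

(a)–(b): allowed.
(a)–(c): forbidden (ΔL, ΔJ).
(a)–(d): forbidden (parity, ΔL, ΔJ).
(a)–(e): forbidden (parity).
(a)–(f): allowed.
(b)–(c): forbidden (parity, ΔL, ΔJ).
(b)–(d): forbidden (ΔL, ΔJ).
(b)–(e): allowed.
(b)–(f): forbidden (parity).
(c)–(d): allowed.
(c)–(e): forbidden (ΔL, ΔJ).
(c)–(f): forbidden (parity, ΔL, ΔJ).
(d)–(e): forbidden (parity).
(d)–(f): allowed.
(e)–(f): allowed.
Allowed pairs: 6 of 15.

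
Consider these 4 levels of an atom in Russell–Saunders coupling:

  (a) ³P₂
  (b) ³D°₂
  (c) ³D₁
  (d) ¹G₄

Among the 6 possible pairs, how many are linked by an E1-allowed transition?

2

(a)–(b): allowed.
(a)–(c): forbidden (parity).
(a)–(d): forbidden (parity, ΔS, ΔL, ΔJ).
(b)–(c): allowed.
(b)–(d): forbidden (ΔS, ΔL, ΔJ).
(c)–(d): forbidden (parity, ΔS, ΔL, ΔJ).
Allowed pairs: 2 of 6.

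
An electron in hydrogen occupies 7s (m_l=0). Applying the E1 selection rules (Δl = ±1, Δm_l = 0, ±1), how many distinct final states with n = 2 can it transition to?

E1 requires Δl = ±1, so l_f ∈ {-1, 1}; with 0 ≤ l_f ≤ n_f−1 = 1, the allowed l_f values are {1}.
For l_f = 1: m_f ∈ {m_i−1, m_i, m_i+1} ∩ [−1, 1] = {-1, 0, 1} → 3 states.
Total: 3.

3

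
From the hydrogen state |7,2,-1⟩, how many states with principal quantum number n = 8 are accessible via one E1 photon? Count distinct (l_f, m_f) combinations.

E1 requires Δl = ±1, so l_f ∈ {1, 3}; with 0 ≤ l_f ≤ n_f−1 = 7, the allowed l_f values are {1, 3}.
For l_f = 1: m_f ∈ {m_i−1, m_i, m_i+1} ∩ [−1, 1] = {-1, 0} → 2 states.
For l_f = 3: m_f ∈ {m_i−1, m_i, m_i+1} ∩ [−3, 3] = {-2, -1, 0} → 3 states.
Total: 5.

5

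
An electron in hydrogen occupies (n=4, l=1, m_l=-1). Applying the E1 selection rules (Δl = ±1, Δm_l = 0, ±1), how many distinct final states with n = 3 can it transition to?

E1 requires Δl = ±1, so l_f ∈ {0, 2}; with 0 ≤ l_f ≤ n_f−1 = 2, the allowed l_f values are {0, 2}.
For l_f = 0: m_f ∈ {m_i−1, m_i, m_i+1} ∩ [−0, 0] = {0} → 1 state.
For l_f = 2: m_f ∈ {m_i−1, m_i, m_i+1} ∩ [−2, 2] = {-2, -1, 0} → 3 states.
Total: 4.

4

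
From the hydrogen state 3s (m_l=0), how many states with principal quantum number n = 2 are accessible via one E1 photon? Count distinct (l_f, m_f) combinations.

E1 requires Δl = ±1, so l_f ∈ {-1, 1}; with 0 ≤ l_f ≤ n_f−1 = 1, the allowed l_f values are {1}.
For l_f = 1: m_f ∈ {m_i−1, m_i, m_i+1} ∩ [−1, 1] = {-1, 0, 1} → 3 states.
Total: 3.

3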